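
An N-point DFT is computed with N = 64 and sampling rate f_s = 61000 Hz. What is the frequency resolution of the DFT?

DFT frequency resolution = f_s / N
= 61000 / 64 = 7625/8 Hz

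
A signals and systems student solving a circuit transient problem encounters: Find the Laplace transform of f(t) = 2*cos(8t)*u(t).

Standard pair: cos(wt)*u(t) <-> s/(s^2+w^2)
With w = 8: L{2*cos(8t)*u(t)} = 2s/(s^2+64)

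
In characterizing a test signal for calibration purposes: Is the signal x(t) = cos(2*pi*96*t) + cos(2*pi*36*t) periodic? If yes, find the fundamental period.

f1 = 96 Hz, f2 = 36 Hz
Period T1 = 1/96, T2 = 1/36
Ratio T1/T2 = 36/96, which is rational.
The signal is periodic with fundamental period T = 1/GCD(96,36) = 1/12 s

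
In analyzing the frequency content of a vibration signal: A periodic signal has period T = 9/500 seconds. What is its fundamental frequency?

The fundamental frequency is the reciprocal of the period.
f = 1/T = 1/(9/500) = 500/9 Hz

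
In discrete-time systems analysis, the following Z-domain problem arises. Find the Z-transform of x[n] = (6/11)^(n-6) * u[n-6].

Time-shifting property: if X(z) = Z{x[n]}, then Z{x[n-d]} = z^(-d) * X(z)
X(z) = z/(z - 6/11) for x[n] = (6/11)^n * u[n]
Z{x[n-6]} = z^(-6) * z/(z - 6/11) = z^(-5)/(z - 6/11)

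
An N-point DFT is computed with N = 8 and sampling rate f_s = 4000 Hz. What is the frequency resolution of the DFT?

DFT frequency resolution = f_s / N
= 4000 / 8 = 500 Hz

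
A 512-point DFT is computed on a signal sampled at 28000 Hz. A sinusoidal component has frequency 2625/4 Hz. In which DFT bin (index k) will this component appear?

DFT frequency resolution = f_s/N = 28000/512 = 875/16 Hz
Bin index k = f_signal / resolution = 2625/4 / 875/16 = 12
The signal frequency 2625/4 Hz falls in DFT bin k = 12.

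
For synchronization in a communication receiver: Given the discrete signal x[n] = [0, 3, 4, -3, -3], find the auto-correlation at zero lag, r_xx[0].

The auto-correlation at zero lag r_xx[0] equals the signal energy.
r_xx[0] = sum of x[n]^2 = 0^2 + 3^2 + 4^2 + (-3)^2 + (-3)^2
= 0 + 9 + 16 + 9 + 9 = 43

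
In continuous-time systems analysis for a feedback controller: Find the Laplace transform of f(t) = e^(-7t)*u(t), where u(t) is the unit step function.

Standard Laplace transform pair:
e^(-at)*u(t) <-> 1/(s+a)
With a = 7: L{e^(-7t)*u(t)} = 1/(s+7), ROC: Re(s) > -7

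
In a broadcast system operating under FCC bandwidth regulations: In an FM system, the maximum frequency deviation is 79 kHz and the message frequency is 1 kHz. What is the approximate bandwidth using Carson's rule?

Carson's rule: BW = 2*(delta_f + f_m)
= 2*(79 + 1) kHz = 160 kHz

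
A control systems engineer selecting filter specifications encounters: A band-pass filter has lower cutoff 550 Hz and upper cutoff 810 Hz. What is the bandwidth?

Bandwidth = f_high - f_low
= 810 Hz - 550 Hz = 260 Hz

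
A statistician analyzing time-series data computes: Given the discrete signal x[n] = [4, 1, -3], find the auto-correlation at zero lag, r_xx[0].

The auto-correlation at zero lag r_xx[0] equals the signal energy.
r_xx[0] = sum of x[n]^2 = 4^2 + 1^2 + (-3)^2
= 16 + 1 + 9 = 26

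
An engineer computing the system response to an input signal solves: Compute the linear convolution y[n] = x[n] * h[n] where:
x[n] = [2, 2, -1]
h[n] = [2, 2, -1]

y[n] = sum_k x[k]*h[n-k]. Output length = len(x) + len(h) - 1 = 3 + 3 - 1 = 5.
y[0] = 2*2 = 4
y[1] = 2*2 + 2*2 = 8
y[2] = -1*2 + 2*2 + 2*-1 = 0
y[3] = -1*2 + 2*-1 = -4
y[4] = -1*-1 = 1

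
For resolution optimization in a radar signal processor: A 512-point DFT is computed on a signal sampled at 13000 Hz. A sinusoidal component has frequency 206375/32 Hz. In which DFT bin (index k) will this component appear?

DFT frequency resolution = f_s/N = 13000/512 = 1625/64 Hz
Bin index k = f_signal / resolution = 206375/32 / 1625/64 = 254
The signal frequency 206375/32 Hz falls in DFT bin k = 254.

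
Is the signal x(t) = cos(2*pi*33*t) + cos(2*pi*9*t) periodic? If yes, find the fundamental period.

f1 = 33 Hz, f2 = 9 Hz
Period T1 = 1/33, T2 = 1/9
Ratio T1/T2 = 9/33, which is rational.
The signal is periodic with fundamental period T = 1/GCD(33,9) = 1/3 s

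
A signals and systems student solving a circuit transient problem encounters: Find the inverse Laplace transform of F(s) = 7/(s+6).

Standard pair: k/(s+a) <-> k*e^(-at)*u(t)
With k=7, a=6: f(t) = 7*e^(-6t)*u(t)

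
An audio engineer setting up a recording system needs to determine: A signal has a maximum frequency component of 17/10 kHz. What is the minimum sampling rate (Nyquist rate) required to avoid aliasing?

By the Nyquist-Shannon sampling theorem,
the minimum sampling rate (Nyquist rate) must be at least 2 * f_max.
Nyquist rate = 2 * 17/10 kHz = 17/5 kHz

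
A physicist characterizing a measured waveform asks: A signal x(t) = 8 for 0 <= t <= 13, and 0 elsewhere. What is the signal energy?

Energy = integral of |x(t)|^2 dt over the signal duration
= 8^2 * 13 = 64 * 13 = 832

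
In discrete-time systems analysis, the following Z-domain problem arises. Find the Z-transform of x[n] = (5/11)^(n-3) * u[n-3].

Time-shifting property: if X(z) = Z{x[n]}, then Z{x[n-d]} = z^(-d) * X(z)
X(z) = z/(z - 5/11) for x[n] = (5/11)^n * u[n]
Z{x[n-3]} = z^(-3) * z/(z - 5/11) = z^(-2)/(z - 5/11)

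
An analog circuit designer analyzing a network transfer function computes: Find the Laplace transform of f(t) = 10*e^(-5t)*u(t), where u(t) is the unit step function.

Standard Laplace transform pair:
e^(-at)*u(t) <-> 1/(s+a)
With a = 5: L{10*e^(-5t)*u(t)} = 10/(s+5), ROC: Re(s) > -5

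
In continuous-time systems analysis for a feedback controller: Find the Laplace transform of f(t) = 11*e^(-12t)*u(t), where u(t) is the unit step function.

Standard Laplace transform pair:
e^(-at)*u(t) <-> 1/(s+a)
With a = 12: L{11*e^(-12t)*u(t)} = 11/(s+12), ROC: Re(s) > -12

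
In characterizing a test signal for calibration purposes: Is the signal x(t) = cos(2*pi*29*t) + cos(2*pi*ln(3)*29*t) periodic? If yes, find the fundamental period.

f1 = 29 Hz, f2 = 29*ln(3) Hz
Ratio f2/f1 = ln(3), which is irrational.
Since the frequency ratio is irrational, no common period exists.
The signal is not periodic.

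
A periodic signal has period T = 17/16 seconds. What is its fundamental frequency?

The fundamental frequency is the reciprocal of the period.
f = 1/T = 1/(17/16) = 16/17 Hz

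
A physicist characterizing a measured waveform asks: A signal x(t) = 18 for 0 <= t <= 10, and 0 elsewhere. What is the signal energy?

Energy = integral of |x(t)|^2 dt over the signal duration
= 18^2 * 10 = 324 * 10 = 3240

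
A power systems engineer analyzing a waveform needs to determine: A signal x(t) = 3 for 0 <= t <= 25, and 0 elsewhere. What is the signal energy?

Energy = integral of |x(t)|^2 dt over the signal duration
= 3^2 * 25 = 9 * 25 = 225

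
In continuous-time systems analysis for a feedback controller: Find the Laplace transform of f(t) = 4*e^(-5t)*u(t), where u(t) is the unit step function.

Standard Laplace transform pair:
e^(-at)*u(t) <-> 1/(s+a)
With a = 5: L{4*e^(-5t)*u(t)} = 4/(s+5), ROC: Re(s) > -5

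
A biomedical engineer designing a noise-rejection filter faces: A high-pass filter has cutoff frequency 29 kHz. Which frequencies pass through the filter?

A high-pass filter passes all frequencies above the cutoff frequency 29 kHz and attenuates lower frequencies.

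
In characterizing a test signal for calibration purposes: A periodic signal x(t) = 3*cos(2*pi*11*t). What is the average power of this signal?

Average power of A*cos(wt) is A^2/2.
P = 3^2 / 2 = 9/2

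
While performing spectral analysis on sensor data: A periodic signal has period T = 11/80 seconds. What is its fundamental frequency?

The fundamental frequency is the reciprocal of the period.
f = 1/T = 1/(11/80) = 80/11 Hz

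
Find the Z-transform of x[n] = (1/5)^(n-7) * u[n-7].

Time-shifting property: if X(z) = Z{x[n]}, then Z{x[n-d]} = z^(-d) * X(z)
X(z) = z/(z - 1/5) for x[n] = (1/5)^n * u[n]
Z{x[n-7]} = z^(-7) * z/(z - 1/5) = z^(-6)/(z - 1/5)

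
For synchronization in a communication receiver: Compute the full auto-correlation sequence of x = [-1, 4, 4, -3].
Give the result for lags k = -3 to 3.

r_xx[k] = sum_m x[m]*x[m+k], indexed from 0, for k = -3 to 3:
  r_xx[-3] = x[3]*x[0] = 3
  r_xx[-2] = x[2]*x[0] + x[3]*x[1] = -16
  r_xx[-1] = x[1]*x[0] + x[2]*x[1] + x[3]*x[2] = 0
  r_xx[0] = x[0]*x[0] + x[1]*x[1] + x[2]*x[2] + x[3]*x[3] = 42
  r_xx[1] = x[0]*x[1] + x[1]*x[2] + x[2]*x[3] = 0
  r_xx[2] = x[0]*x[2] + x[1]*x[3] = -16
  r_xx[3] = x[0]*x[3] = 3
r_xx = [3, -16, 0, 42, 0, -16, 3]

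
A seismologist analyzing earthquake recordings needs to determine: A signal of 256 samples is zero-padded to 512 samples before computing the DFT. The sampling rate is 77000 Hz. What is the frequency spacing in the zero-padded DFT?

Original DFT: N = 256, resolution = f_s/N = 77000/256 = 9625/32 Hz
Zero-padded DFT: N = 512, resolution = f_s/N = 77000/512 = 9625/64 Hz
Zero-padding interpolates the spectrum (finer frequency grid)
but does NOT improve the true spectral resolution (ability to resolve close frequencies).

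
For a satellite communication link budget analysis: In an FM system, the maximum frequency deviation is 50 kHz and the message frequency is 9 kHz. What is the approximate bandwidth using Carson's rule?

Carson's rule: BW = 2*(delta_f + f_m)
= 2*(50 + 9) kHz = 118 kHz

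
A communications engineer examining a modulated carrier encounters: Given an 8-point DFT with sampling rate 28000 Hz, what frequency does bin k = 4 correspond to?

The frequency of DFT bin k is: f_k = k * f_s / N
f_4 = 4 * 28000 / 8 = 14000 Hz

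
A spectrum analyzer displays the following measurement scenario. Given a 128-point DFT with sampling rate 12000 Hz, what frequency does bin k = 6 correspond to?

The frequency of DFT bin k is: f_k = k * f_s / N
f_6 = 6 * 12000 / 128 = 1125/2 Hz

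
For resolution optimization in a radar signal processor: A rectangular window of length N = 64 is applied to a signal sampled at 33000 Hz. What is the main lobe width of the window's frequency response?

For a rectangular window of length N,
the main lobe width in frequency is 2*f_s/N.
= 2*33000/64 = 4125/4 Hz
This determines the minimum frequency separation for resolving two sinusoids.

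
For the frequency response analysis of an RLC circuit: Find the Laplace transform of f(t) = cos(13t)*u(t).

Standard pair: cos(wt)*u(t) <-> s/(s^2+w^2)
With w = 13: L{cos(13t)*u(t)} = s/(s^2+169)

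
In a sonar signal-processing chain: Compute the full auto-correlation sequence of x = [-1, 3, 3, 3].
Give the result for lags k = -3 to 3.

r_xx[k] = sum_m x[m]*x[m+k], indexed from 0, for k = -3 to 3:
  r_xx[-3] = x[3]*x[0] = -3
  r_xx[-2] = x[2]*x[0] + x[3]*x[1] = 6
  r_xx[-1] = x[1]*x[0] + x[2]*x[1] + x[3]*x[2] = 15
  r_xx[0] = x[0]*x[0] + x[1]*x[1] + x[2]*x[2] + x[3]*x[3] = 28
  r_xx[1] = x[0]*x[1] + x[1]*x[2] + x[2]*x[3] = 15
  r_xx[2] = x[0]*x[2] + x[1]*x[3] = 6
  r_xx[3] = x[0]*x[3] = -3
r_xx = [-3, 6, 15, 28, 15, 6, -3]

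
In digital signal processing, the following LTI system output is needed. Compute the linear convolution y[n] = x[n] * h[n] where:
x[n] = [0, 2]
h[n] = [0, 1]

y[n] = sum_k x[k]*h[n-k]. Output length = len(x) + len(h) - 1 = 2 + 2 - 1 = 3.
y[0] = 0*0 = 0
y[1] = 2*0 + 0*1 = 0
y[2] = 2*1 = 2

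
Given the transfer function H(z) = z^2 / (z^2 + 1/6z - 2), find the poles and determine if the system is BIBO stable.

Poles are roots of the denominator: z^2 + 1/6z - 2 = 0.
Quadratic formula: z = [-(1/6) +/- sqrt((1/6)^2 - 4*(-2))] / 2
Discriminant = 1/36 + 8 = 289/36; sqrt = 17/6.
z = (-1/6 +/- 17/6) / 2 => z = 4/3 or z = -3/2.
|p1| = 3/2, |p2| = 4/3.
For BIBO stability, all poles must lie inside the unit circle (|p| < 1).
System is UNSTABLE since at least one |p| >= 1.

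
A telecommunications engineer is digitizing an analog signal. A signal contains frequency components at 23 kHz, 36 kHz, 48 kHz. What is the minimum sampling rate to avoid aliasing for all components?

The highest frequency component is f_max = 48 kHz.
Nyquist rate = 2 * f_max = 2 * 48 kHz = 96 kHz.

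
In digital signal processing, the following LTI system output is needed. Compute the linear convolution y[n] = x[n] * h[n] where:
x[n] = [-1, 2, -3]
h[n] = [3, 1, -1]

y[n] = sum_k x[k]*h[n-k]. Output length = len(x) + len(h) - 1 = 3 + 3 - 1 = 5.
y[0] = -1*3 = -3
y[1] = 2*3 + -1*1 = 5
y[2] = -3*3 + 2*1 + -1*-1 = -6
y[3] = -3*1 + 2*-1 = -5
y[4] = -3*-1 = 3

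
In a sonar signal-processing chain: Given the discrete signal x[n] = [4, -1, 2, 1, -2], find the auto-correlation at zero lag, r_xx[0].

The auto-correlation at zero lag r_xx[0] equals the signal energy.
r_xx[0] = sum of x[n]^2 = 4^2 + (-1)^2 + 2^2 + 1^2 + (-2)^2
= 16 + 1 + 4 + 1 + 4 = 26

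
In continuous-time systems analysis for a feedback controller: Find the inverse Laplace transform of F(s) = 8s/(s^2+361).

Standard pair: s/(s^2+w^2) <-> cos(wt)*u(t)
With k=8, w=19: f(t) = 8*cos(19t)*u(t)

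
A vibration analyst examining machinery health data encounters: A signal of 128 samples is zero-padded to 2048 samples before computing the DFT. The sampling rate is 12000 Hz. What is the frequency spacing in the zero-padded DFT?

Original DFT: N = 128, resolution = f_s/N = 12000/128 = 375/4 Hz
Zero-padded DFT: N = 2048, resolution = f_s/N = 12000/2048 = 375/64 Hz
Zero-padding interpolates the spectrum (finer frequency grid)
but does NOT improve the true spectral resolution (ability to resolve close frequencies).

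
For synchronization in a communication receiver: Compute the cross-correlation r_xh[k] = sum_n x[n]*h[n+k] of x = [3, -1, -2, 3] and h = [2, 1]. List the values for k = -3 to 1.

Both sequences indexed from 0 and zero outside their support.
Lags with overlap: k = -3 to 1.
  r_xh[-3] = x[3]*h[0] = 6
  r_xh[-2] = x[2]*h[0] + x[3]*h[1] = -1
  r_xh[-1] = x[1]*h[0] + x[2]*h[1] = -4
  r_xh[0] = x[0]*h[0] + x[1]*h[1] = 5
  r_xh[1] = x[0]*h[1] = 3
r_xh = [6, -1, -4, 5, 3] (for k = -3, ..., 1)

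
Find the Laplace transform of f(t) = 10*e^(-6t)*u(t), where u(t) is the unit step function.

Standard Laplace transform pair:
e^(-at)*u(t) <-> 1/(s+a)
With a = 6: L{10*e^(-6t)*u(t)} = 10/(s+6), ROC: Re(s) > -6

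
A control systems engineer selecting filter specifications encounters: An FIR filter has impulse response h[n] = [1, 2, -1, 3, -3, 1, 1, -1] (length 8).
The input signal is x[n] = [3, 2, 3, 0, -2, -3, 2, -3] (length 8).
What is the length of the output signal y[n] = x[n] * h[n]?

For linear convolution, the output length is:
len(y) = len(x) + len(h) - 1 = 8 + 8 - 1 = 15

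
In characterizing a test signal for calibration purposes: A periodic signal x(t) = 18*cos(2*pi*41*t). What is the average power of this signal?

Average power of A*cos(wt) is A^2/2.
P = 18^2 / 2 = 324/2 = 162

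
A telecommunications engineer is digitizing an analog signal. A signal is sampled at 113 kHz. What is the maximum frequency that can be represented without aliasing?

The maximum frequency that can be represented without aliasing
is the Nyquist frequency: f_max = f_s / 2 = 113 kHz / 2 = 113/2 kHz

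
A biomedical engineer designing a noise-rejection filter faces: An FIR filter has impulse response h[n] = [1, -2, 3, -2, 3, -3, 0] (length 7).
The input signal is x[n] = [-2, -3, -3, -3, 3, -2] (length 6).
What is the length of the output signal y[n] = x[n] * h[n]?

For linear convolution, the output length is:
len(y) = len(x) + len(h) - 1 = 6 + 7 - 1 = 12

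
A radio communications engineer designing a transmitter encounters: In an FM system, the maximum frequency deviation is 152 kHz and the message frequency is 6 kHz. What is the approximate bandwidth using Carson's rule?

Carson's rule: BW = 2*(delta_f + f_m)
= 2*(152 + 6) kHz = 316 kHz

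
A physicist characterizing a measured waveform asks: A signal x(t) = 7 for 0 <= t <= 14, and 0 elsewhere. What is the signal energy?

Energy = integral of |x(t)|^2 dt over the signal duration
= 7^2 * 14 = 49 * 14 = 686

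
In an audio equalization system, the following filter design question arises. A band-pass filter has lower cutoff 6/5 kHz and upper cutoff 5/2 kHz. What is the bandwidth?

Bandwidth = f_high - f_low
= 5/2 kHz - 6/5 kHz = 13/10 kHz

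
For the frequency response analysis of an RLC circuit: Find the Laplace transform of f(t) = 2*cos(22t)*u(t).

Standard pair: cos(wt)*u(t) <-> s/(s^2+w^2)
With w = 22: L{2*cos(22t)*u(t)} = 2s/(s^2+484)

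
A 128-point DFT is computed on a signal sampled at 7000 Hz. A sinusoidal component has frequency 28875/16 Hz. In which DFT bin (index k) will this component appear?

DFT frequency resolution = f_s/N = 7000/128 = 875/16 Hz
Bin index k = f_signal / resolution = 28875/16 / 875/16 = 33
The signal frequency 28875/16 Hz falls in DFT bin k = 33.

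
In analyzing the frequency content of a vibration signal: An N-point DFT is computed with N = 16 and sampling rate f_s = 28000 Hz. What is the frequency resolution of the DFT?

DFT frequency resolution = f_s / N
= 28000 / 16 = 1750 Hz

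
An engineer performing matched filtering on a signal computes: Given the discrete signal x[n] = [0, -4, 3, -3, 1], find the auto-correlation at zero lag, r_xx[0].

The auto-correlation at zero lag r_xx[0] equals the signal energy.
r_xx[0] = sum of x[n]^2 = 0^2 + (-4)^2 + 3^2 + (-3)^2 + 1^2
= 0 + 16 + 9 + 9 + 1 = 35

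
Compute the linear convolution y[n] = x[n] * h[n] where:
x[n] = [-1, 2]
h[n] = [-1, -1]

y[n] = sum_k x[k]*h[n-k]. Output length = len(x) + len(h) - 1 = 2 + 2 - 1 = 3.
y[0] = -1*-1 = 1
y[1] = 2*-1 + -1*-1 = -1
y[2] = 2*-1 = -2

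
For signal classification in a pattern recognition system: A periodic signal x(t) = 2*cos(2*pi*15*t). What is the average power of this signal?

Average power of A*cos(wt) is A^2/2.
P = 2^2 / 2 = 4/2 = 2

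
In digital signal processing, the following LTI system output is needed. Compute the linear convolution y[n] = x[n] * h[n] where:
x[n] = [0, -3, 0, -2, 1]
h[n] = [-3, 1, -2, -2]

y[n] = sum_k x[k]*h[n-k]. Output length = len(x) + len(h) - 1 = 5 + 4 - 1 = 8.
y[0] = 0*-3 = 0
y[1] = -3*-3 + 0*1 = 9
y[2] = 0*-3 + -3*1 + 0*-2 = -3
y[3] = -2*-3 + 0*1 + -3*-2 + 0*-2 = 12
y[4] = 1*-3 + -2*1 + 0*-2 + -3*-2 = 1
y[5] = 1*1 + -2*-2 + 0*-2 = 5
y[6] = 1*-2 + -2*-2 = 2
y[7] = 1*-2 = -2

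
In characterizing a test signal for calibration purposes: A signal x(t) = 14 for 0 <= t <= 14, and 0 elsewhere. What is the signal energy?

Energy = integral of |x(t)|^2 dt over the signal duration
= 14^2 * 14 = 196 * 14 = 2744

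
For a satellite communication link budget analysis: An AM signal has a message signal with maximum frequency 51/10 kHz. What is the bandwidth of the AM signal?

In AM (double-sideband), the bandwidth is twice the message frequency.
BW = 2 * f_m = 2 * 51/10 kHz = 51/5 kHz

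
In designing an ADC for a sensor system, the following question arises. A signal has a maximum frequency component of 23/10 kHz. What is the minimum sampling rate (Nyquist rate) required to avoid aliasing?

By the Nyquist-Shannon sampling theorem,
the minimum sampling rate (Nyquist rate) must be at least 2 * f_max.
Nyquist rate = 2 * 23/10 kHz = 23/5 kHz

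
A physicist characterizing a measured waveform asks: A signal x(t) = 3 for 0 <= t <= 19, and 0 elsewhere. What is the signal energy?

Energy = integral of |x(t)|^2 dt over the signal duration
= 3^2 * 19 = 9 * 19 = 171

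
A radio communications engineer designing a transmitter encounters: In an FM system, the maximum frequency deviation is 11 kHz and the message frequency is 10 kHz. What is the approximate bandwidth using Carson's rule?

Carson's rule: BW = 2*(delta_f + f_m)
= 2*(11 + 10) kHz = 42 kHz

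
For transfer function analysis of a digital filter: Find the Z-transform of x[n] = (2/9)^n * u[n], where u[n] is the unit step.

The Z-transform of a^n * u[n] is z/(z-a) for |z| > |a|.
Here a = 2/9, so X(z) = z/(z - (2/9)) = 9z/(9z - 2)
ROC: |z| > 2/9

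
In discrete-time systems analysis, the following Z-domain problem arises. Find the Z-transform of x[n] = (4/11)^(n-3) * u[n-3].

Time-shifting property: if X(z) = Z{x[n]}, then Z{x[n-d]} = z^(-d) * X(z)
X(z) = z/(z - 4/11) for x[n] = (4/11)^n * u[n]
Z{x[n-3]} = z^(-3) * z/(z - 4/11) = z^(-2)/(z - 4/11)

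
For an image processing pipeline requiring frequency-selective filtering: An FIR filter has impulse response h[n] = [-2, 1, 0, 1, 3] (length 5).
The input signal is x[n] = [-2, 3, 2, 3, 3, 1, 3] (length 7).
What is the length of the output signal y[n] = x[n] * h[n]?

For linear convolution, the output length is:
len(y) = len(x) + len(h) - 1 = 7 + 5 - 1 = 11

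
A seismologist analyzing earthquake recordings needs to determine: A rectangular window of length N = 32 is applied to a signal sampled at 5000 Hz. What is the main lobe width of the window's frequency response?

For a rectangular window of length N,
the main lobe width in frequency is 2*f_s/N.
= 2*5000/32 = 625/2 Hz
This determines the minimum frequency separation for resolving two sinusoids.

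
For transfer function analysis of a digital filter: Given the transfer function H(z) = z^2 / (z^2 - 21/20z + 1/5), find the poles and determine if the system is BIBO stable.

Poles are roots of the denominator: z^2 - 21/20z + 1/5 = 0.
Quadratic formula: z = [-(-21/20) +/- sqrt((-21/20)^2 - 4*(1/5))] / 2
Discriminant = 441/400 - 4/5 = 121/400; sqrt = 11/20.
z = (21/20 +/- 11/20) / 2 => z = 4/5 or z = 1/4.
|p1| = 1/4, |p2| = 4/5.
For BIBO stability, all poles must lie inside the unit circle (|p| < 1).
System is STABLE since both |p| < 1.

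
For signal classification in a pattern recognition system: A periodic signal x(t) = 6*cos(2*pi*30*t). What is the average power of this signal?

Average power of A*cos(wt) is A^2/2.
P = 6^2 / 2 = 36/2 = 18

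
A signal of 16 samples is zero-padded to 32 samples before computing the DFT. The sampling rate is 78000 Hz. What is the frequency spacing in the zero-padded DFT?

Original DFT: N = 16, resolution = f_s/N = 78000/16 = 4875 Hz
Zero-padded DFT: N = 32, resolution = f_s/N = 78000/32 = 4875/2 Hz
Zero-padding interpolates the spectrum (finer frequency grid)
but does NOT improve the true spectral resolution (ability to resolve close frequencies).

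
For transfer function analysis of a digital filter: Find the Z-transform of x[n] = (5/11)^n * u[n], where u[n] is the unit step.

The Z-transform of a^n * u[n] is z/(z-a) for |z| > |a|.
Here a = 5/11, so X(z) = z/(z - (5/11)) = 11z/(11z - 5)
ROC: |z| > 5/11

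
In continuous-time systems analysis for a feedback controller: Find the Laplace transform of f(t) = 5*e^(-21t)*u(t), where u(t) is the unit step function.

Standard Laplace transform pair:
e^(-at)*u(t) <-> 1/(s+a)
With a = 21: L{5*e^(-21t)*u(t)} = 5/(s+21), ROC: Re(s) > -21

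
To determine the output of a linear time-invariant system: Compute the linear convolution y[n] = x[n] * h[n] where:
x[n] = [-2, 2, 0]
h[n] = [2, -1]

y[n] = sum_k x[k]*h[n-k]. Output length = len(x) + len(h) - 1 = 3 + 2 - 1 = 4.
y[0] = -2*2 = -4
y[1] = 2*2 + -2*-1 = 6
y[2] = 0*2 + 2*-1 = -2
y[3] = 0*-1 = 0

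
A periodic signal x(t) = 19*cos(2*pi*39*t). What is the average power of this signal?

Average power of A*cos(wt) is A^2/2.
P = 19^2 / 2 = 361/2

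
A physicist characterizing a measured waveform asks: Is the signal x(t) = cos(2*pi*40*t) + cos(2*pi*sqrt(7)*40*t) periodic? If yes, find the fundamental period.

f1 = 40 Hz, f2 = 40*sqrt(7) Hz
Ratio f2/f1 = sqrt(7), which is irrational.
Since the frequency ratio is irrational, no common period exists.
The signal is not periodic.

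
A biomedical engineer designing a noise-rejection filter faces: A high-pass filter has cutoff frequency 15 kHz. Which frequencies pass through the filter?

A high-pass filter passes all frequencies above the cutoff frequency 15 kHz and attenuates lower frequencies.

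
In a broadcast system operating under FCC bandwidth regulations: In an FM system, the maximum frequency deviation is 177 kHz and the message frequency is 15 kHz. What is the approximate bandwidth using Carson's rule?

Carson's rule: BW = 2*(delta_f + f_m)
= 2*(177 + 15) kHz = 384 kHz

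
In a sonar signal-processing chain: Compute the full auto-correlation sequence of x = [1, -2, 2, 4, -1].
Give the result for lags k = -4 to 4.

r_xx[k] = sum_m x[m]*x[m+k], indexed from 0, for k = -4 to 4:
  r_xx[-4] = x[4]*x[0] = -1
  r_xx[-3] = x[3]*x[0] + x[4]*x[1] = 6
  r_xx[-2] = x[2]*x[0] + x[3]*x[1] + x[4]*x[2] = -8
  r_xx[-1] = x[1]*x[0] + x[2]*x[1] + x[3]*x[2] + x[4]*x[3] = -2
  r_xx[0] = x[0]*x[0] + x[1]*x[1] + x[2]*x[2] + x[3]*x[3] + x[4]*x[4] = 26
  r_xx[1] = x[0]*x[1] + x[1]*x[2] + x[2]*x[3] + x[3]*x[4] = -2
  r_xx[2] = x[0]*x[2] + x[1]*x[3] + x[2]*x[4] = -8
  r_xx[3] = x[0]*x[3] + x[1]*x[4] = 6
  r_xx[4] = x[0]*x[4] = -1
r_xx = [-1, 6, -8, -2, 26, -2, -8, 6, -1]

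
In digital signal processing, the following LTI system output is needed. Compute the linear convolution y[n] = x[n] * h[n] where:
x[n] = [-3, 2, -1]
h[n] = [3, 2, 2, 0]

y[n] = sum_k x[k]*h[n-k]. Output length = len(x) + len(h) - 1 = 3 + 4 - 1 = 6.
y[0] = -3*3 = -9
y[1] = 2*3 + -3*2 = 0
y[2] = -1*3 + 2*2 + -3*2 = -5
y[3] = -1*2 + 2*2 + -3*0 = 2
y[4] = -1*2 + 2*0 = -2
y[5] = -1*0 = 0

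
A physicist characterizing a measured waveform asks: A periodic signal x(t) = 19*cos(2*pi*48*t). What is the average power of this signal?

Average power of A*cos(wt) is A^2/2.
P = 19^2 / 2 = 361/2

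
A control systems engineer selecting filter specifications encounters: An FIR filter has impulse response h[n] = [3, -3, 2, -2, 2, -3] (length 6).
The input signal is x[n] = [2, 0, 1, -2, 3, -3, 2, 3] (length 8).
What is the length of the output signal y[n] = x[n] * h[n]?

For linear convolution, the output length is:
len(y) = len(x) + len(h) - 1 = 8 + 6 - 1 = 13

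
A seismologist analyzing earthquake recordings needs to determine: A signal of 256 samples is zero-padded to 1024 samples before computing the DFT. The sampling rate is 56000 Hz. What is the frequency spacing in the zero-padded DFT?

Original DFT: N = 256, resolution = f_s/N = 56000/256 = 875/4 Hz
Zero-padded DFT: N = 1024, resolution = f_s/N = 56000/1024 = 875/16 Hz
Zero-padding interpolates the spectrum (finer frequency grid)
but does NOT improve the true spectral resolution (ability to resolve close frequencies).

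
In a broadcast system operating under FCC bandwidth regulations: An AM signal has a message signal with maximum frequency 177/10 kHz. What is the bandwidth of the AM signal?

In AM (double-sideband), the bandwidth is twice the message frequency.
BW = 2 * f_m = 2 * 177/10 kHz = 177/5 kHz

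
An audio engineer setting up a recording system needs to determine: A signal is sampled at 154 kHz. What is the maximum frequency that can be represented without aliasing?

The maximum frequency that can be represented without aliasing
is the Nyquist frequency: f_max = f_s / 2 = 154 kHz / 2 = 77 kHz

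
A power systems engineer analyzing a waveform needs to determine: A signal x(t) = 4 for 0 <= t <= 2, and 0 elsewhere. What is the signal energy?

Energy = integral of |x(t)|^2 dt over the signal duration
= 4^2 * 2 = 16 * 2 = 32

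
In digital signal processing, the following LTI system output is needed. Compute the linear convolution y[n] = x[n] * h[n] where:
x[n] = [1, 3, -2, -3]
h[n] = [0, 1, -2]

y[n] = sum_k x[k]*h[n-k]. Output length = len(x) + len(h) - 1 = 4 + 3 - 1 = 6.
y[0] = 1*0 = 0
y[1] = 3*0 + 1*1 = 1
y[2] = -2*0 + 3*1 + 1*-2 = 1
y[3] = -3*0 + -2*1 + 3*-2 = -8
y[4] = -3*1 + -2*-2 = 1
y[5] = -3*-2 = 6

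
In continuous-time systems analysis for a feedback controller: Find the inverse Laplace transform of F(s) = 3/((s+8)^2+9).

Standard pair: w/((s+a)^2+w^2) <-> e^(-at)*sin(wt)*u(t)
With a=8, w=3: f(t) = e^(-8t)*sin(3t)*u(t)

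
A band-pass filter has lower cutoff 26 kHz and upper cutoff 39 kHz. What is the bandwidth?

Bandwidth = f_high - f_low
= 39 kHz - 26 kHz = 13 kHz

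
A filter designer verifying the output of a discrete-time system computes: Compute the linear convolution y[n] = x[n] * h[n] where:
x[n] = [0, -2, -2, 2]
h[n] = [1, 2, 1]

y[n] = sum_k x[k]*h[n-k]. Output length = len(x) + len(h) - 1 = 4 + 3 - 1 = 6.
y[0] = 0*1 = 0
y[1] = -2*1 + 0*2 = -2
y[2] = -2*1 + -2*2 + 0*1 = -6
y[3] = 2*1 + -2*2 + -2*1 = -4
y[4] = 2*2 + -2*1 = 2
y[5] = 2*1 = 2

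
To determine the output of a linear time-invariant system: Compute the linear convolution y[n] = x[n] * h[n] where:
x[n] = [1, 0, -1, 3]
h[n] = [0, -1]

y[n] = sum_k x[k]*h[n-k]. Output length = len(x) + len(h) - 1 = 4 + 2 - 1 = 5.
y[0] = 1*0 = 0
y[1] = 0*0 + 1*-1 = -1
y[2] = -1*0 + 0*-1 = 0
y[3] = 3*0 + -1*-1 = 1
y[4] = 3*-1 = -3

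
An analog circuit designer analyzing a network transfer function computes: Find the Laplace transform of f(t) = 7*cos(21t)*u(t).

Standard pair: cos(wt)*u(t) <-> s/(s^2+w^2)
With w = 21: L{7*cos(21t)*u(t)} = 7s/(s^2+441)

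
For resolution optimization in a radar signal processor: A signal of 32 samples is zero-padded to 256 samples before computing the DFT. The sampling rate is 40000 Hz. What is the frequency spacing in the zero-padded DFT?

Original DFT: N = 32, resolution = f_s/N = 40000/32 = 1250 Hz
Zero-padded DFT: N = 256, resolution = f_s/N = 40000/256 = 625/4 Hz
Zero-padding interpolates the spectrum (finer frequency grid)
but does NOT improve the true spectral resolution (ability to resolve close frequencies).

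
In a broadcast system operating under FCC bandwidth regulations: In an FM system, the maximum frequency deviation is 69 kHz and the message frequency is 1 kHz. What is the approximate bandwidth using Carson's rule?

Carson's rule: BW = 2*(delta_f + f_m)
= 2*(69 + 1) kHz = 140 kHz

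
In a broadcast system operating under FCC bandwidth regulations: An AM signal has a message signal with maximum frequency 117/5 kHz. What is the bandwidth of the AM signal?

In AM (double-sideband), the bandwidth is twice the message frequency.
BW = 2 * f_m = 2 * 117/5 kHz = 234/5 kHz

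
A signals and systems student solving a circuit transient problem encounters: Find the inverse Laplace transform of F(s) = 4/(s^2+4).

Standard pair: w/(s^2+w^2) <-> sin(wt)*u(t)
Recognize w^2 = 4, so w = 2; numerator 4 = 2*2.
f(t) = 2*sin(2t)*u(t)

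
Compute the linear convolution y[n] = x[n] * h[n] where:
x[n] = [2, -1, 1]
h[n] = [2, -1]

y[n] = sum_k x[k]*h[n-k]. Output length = len(x) + len(h) - 1 = 3 + 2 - 1 = 4.
y[0] = 2*2 = 4
y[1] = -1*2 + 2*-1 = -4
y[2] = 1*2 + -1*-1 = 3
y[3] = 1*-1 = -1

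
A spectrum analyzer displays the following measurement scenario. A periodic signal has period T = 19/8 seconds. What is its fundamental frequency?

The fundamental frequency is the reciprocal of the period.
f = 1/T = 1/(19/8) = 8/19 Hz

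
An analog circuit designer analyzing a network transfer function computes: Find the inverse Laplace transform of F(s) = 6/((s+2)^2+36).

Standard pair: w/((s+a)^2+w^2) <-> e^(-at)*sin(wt)*u(t)
With a=2, w=6: f(t) = e^(-2t)*sin(6t)*u(t)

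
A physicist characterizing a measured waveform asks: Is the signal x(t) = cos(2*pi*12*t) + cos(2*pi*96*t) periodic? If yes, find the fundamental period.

f1 = 12 Hz, f2 = 96 Hz
Period T1 = 1/12, T2 = 1/96
Ratio T1/T2 = 96/12, which is rational.
The signal is periodic with fundamental period T = 1/GCD(12,96) = 1/12 s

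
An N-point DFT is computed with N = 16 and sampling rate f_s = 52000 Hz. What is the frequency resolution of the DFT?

DFT frequency resolution = f_s / N
= 52000 / 16 = 3250 Hz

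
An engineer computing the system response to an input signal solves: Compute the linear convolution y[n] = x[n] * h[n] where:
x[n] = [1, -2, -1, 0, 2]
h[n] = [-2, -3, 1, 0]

y[n] = sum_k x[k]*h[n-k]. Output length = len(x) + len(h) - 1 = 5 + 4 - 1 = 8.
y[0] = 1*-2 = -2
y[1] = -2*-2 + 1*-3 = 1
y[2] = -1*-2 + -2*-3 + 1*1 = 9
y[3] = 0*-2 + -1*-3 + -2*1 + 1*0 = 1
y[4] = 2*-2 + 0*-3 + -1*1 + -2*0 = -5
y[5] = 2*-3 + 0*1 + -1*0 = -6
y[6] = 2*1 + 0*0 = 2
y[7] = 2*0 = 0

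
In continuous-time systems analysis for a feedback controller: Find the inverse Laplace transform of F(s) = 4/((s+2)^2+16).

Standard pair: w/((s+a)^2+w^2) <-> e^(-at)*sin(wt)*u(t)
With a=2, w=4: f(t) = e^(-2t)*sin(4t)*u(t)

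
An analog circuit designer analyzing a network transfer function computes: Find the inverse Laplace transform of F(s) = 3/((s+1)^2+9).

Standard pair: w/((s+a)^2+w^2) <-> e^(-at)*sin(wt)*u(t)
With a=1, w=3: f(t) = e^(-t)*sin(3t)*u(t)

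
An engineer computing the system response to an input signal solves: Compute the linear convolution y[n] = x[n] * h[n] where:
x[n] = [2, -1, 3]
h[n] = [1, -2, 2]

y[n] = sum_k x[k]*h[n-k]. Output length = len(x) + len(h) - 1 = 3 + 3 - 1 = 5.
y[0] = 2*1 = 2
y[1] = -1*1 + 2*-2 = -5
y[2] = 3*1 + -1*-2 + 2*2 = 9
y[3] = 3*-2 + -1*2 = -8
y[4] = 3*2 = 6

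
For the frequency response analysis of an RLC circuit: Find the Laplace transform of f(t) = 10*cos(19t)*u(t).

Standard pair: cos(wt)*u(t) <-> s/(s^2+w^2)
With w = 19: L{10*cos(19t)*u(t)} = 10s/(s^2+361)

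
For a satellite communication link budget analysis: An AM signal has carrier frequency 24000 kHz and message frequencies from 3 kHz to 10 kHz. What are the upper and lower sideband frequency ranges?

Upper sideband (USB) = fc + [fm_low, fm_high] = 24000 + [3, 10] = [24003, 24010] kHz
Lower sideband (LSB) = fc - [fm_high, fm_low] = 24000 - [10, 3] = [23990, 23997] kHz
Total occupied spectrum: 23990 kHz to 24010 kHz (plus carrier at 24000 kHz)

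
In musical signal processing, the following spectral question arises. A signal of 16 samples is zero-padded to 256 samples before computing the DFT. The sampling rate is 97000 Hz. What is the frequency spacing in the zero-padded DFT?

Original DFT: N = 16, resolution = f_s/N = 97000/16 = 12125/2 Hz
Zero-padded DFT: N = 256, resolution = f_s/N = 97000/256 = 12125/32 Hz
Zero-padding interpolates the spectrum (finer frequency grid)
but does NOT improve the true spectral resolution (ability to resolve close frequencies).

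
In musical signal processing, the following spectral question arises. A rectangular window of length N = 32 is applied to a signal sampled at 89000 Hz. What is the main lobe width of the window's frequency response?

For a rectangular window of length N,
the main lobe width in frequency is 2*f_s/N.
= 2*89000/32 = 11125/2 Hz
This determines the minimum frequency separation for resolving two sinusoids.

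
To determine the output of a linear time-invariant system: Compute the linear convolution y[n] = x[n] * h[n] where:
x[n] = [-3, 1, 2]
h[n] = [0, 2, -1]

y[n] = sum_k x[k]*h[n-k]. Output length = len(x) + len(h) - 1 = 3 + 3 - 1 = 5.
y[0] = -3*0 = 0
y[1] = 1*0 + -3*2 = -6
y[2] = 2*0 + 1*2 + -3*-1 = 5
y[3] = 2*2 + 1*-1 = 3
y[4] = 2*-1 = -2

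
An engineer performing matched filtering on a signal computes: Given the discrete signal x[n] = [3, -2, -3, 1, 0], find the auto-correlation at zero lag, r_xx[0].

The auto-correlation at zero lag r_xx[0] equals the signal energy.
r_xx[0] = sum of x[n]^2 = 3^2 + (-2)^2 + (-3)^2 + 1^2 + 0^2
= 9 + 4 + 9 + 1 + 0 = 23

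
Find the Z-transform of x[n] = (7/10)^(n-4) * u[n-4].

Time-shifting property: if X(z) = Z{x[n]}, then Z{x[n-d]} = z^(-d) * X(z)
X(z) = z/(z - 7/10) for x[n] = (7/10)^n * u[n]
Z{x[n-4]} = z^(-4) * z/(z - 7/10) = z^(-3)/(z - 7/10)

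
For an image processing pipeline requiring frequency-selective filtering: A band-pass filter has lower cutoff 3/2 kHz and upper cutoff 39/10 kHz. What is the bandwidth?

Bandwidth = f_high - f_low
= 39/10 kHz - 3/2 kHz = 12/5 kHz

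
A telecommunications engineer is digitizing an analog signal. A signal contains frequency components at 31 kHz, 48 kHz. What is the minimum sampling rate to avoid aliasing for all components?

The highest frequency component is f_max = 48 kHz.
Nyquist rate = 2 * f_max = 2 * 48 kHz = 96 kHz.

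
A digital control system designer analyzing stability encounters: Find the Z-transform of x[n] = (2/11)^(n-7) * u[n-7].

Time-shifting property: if X(z) = Z{x[n]}, then Z{x[n-d]} = z^(-d) * X(z)
X(z) = z/(z - 2/11) for x[n] = (2/11)^n * u[n]
Z{x[n-7]} = z^(-7) * z/(z - 2/11) = z^(-6)/(z - 2/11)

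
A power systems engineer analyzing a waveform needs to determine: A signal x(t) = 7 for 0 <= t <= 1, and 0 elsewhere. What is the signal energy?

Energy = integral of |x(t)|^2 dt over the signal duration
= 7^2 * 1 = 49 * 1 = 49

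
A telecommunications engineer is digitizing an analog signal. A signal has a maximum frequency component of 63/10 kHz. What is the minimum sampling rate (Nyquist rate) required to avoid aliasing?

By the Nyquist-Shannon sampling theorem,
the minimum sampling rate (Nyquist rate) must be at least 2 * f_max.
Nyquist rate = 2 * 63/10 kHz = 63/5 kHz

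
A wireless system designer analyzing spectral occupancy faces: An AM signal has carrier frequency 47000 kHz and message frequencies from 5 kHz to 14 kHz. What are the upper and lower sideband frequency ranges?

Upper sideband (USB) = fc + [fm_low, fm_high] = 47000 + [5, 14] = [47005, 47014] kHz
Lower sideband (LSB) = fc - [fm_high, fm_low] = 47000 - [14, 5] = [46986, 46995] kHz
Total occupied spectrum: 46986 kHz to 47014 kHz (plus carrier at 47000 kHz)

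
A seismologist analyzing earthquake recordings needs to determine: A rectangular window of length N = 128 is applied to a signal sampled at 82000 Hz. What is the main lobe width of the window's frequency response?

For a rectangular window of length N,
the main lobe width in frequency is 2*f_s/N.
= 2*82000/128 = 5125/4 Hz
This determines the minimum frequency separation for resolving two sinusoids.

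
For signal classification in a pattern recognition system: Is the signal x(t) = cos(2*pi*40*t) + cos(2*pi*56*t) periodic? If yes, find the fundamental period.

f1 = 40 Hz, f2 = 56 Hz
Period T1 = 1/40, T2 = 1/56
Ratio T1/T2 = 56/40, which is rational.
The signal is periodic with fundamental period T = 1/GCD(40,56) = 1/8 s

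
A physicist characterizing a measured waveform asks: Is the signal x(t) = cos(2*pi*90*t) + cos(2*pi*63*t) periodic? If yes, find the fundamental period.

f1 = 90 Hz, f2 = 63 Hz
Period T1 = 1/90, T2 = 1/63
Ratio T1/T2 = 63/90, which is rational.
The signal is periodic with fundamental period T = 1/GCD(90,63) = 1/9 s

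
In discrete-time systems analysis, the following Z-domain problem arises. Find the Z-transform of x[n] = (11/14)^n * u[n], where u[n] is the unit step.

The Z-transform of a^n * u[n] is z/(z-a) for |z| > |a|.
Here a = 11/14, so X(z) = z/(z - (11/14)) = 14z/(14z - 11)
ROC: |z| > 11/14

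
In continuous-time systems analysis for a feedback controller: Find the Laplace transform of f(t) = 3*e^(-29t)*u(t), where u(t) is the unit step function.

Standard Laplace transform pair:
e^(-at)*u(t) <-> 1/(s+a)
With a = 29: L{3*e^(-29t)*u(t)} = 3/(s+29), ROC: Re(s) > -29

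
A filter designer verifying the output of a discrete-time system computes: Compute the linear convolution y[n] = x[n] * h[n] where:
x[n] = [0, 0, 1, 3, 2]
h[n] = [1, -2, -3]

y[n] = sum_k x[k]*h[n-k]. Output length = len(x) + len(h) - 1 = 5 + 3 - 1 = 7.
y[0] = 0*1 = 0
y[1] = 0*1 + 0*-2 = 0
y[2] = 1*1 + 0*-2 + 0*-3 = 1
y[3] = 3*1 + 1*-2 + 0*-3 = 1
y[4] = 2*1 + 3*-2 + 1*-3 = -7
y[5] = 2*-2 + 3*-3 = -13
y[6] = 2*-3 = -6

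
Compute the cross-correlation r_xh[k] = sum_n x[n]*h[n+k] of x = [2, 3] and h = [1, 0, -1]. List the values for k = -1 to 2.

Both sequences indexed from 0 and zero outside their support.
Lags with overlap: k = -1 to 2.
  r_xh[-1] = x[1]*h[0] = 3
  r_xh[0] = x[0]*h[0] + x[1]*h[1] = 2
  r_xh[1] = x[0]*h[1] + x[1]*h[2] = -3
  r_xh[2] = x[0]*h[2] = -2
r_xh = [3, 2, -3, -2] (for k = -1, ..., 2)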